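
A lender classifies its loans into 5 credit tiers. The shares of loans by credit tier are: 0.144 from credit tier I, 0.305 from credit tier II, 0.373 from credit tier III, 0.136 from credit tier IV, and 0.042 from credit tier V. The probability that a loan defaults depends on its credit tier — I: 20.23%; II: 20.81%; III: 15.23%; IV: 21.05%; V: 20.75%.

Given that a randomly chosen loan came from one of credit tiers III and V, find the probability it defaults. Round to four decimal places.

Let S = {III, V}.
P(S) = 0.373 + 0.042 = 0.415.
P(D ∩ S) = 0.1523·0.373 + 0.2075·0.042 = 0.0568079 + 0.008715 = 0.0655229.
P(D | S) = 0.0655229 / 0.415 = 0.157887…

0.1579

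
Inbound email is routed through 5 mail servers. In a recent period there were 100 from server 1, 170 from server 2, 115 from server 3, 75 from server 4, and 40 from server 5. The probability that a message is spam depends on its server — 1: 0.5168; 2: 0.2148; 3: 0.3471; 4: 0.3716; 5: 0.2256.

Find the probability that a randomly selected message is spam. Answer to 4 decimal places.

P(S) ≈ 0.3300

Total: 100 + 170 + 115 + 75 + 40 = 500.
P(1) = 100/500 = 0.2. P(2) = 170/500 = 0.34. P(3) = 115/500 = 0.23. P(4) = 75/500 = 0.15. P(5) = 40/500 = 0.08.
P(S) = P(S|1)·P(1) + P(S|2)·P(2) + P(S|3)·P(3) + P(S|4)·P(4) + P(S|5)·P(5)
      = 0.5168·0.2 + 0.2148·0.34 + 0.3471·0.23 + 0.3716·0.15 + 0.2256·0.08
      = 0.10336 + 0.073032 + 0.079833 + 0.05574 + 0.018048 = 0.330013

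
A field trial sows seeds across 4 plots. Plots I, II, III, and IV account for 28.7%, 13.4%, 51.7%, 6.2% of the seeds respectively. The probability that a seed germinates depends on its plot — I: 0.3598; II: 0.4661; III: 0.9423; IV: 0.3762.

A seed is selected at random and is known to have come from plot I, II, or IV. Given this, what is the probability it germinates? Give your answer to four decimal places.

Let S = {I, II, IV}.
P(S) = 0.287 + 0.134 + 0.062 = 0.483.
P(G ∩ S) = 0.3598·0.287 + 0.4661·0.134 + 0.3762·0.062 = 0.1032626 + 0.0624574 + 0.0233244 = 0.1890444.
P(G | S) = 0.1890444 / 0.483 = 0.391396…

P(G|S) ≈ 0.3914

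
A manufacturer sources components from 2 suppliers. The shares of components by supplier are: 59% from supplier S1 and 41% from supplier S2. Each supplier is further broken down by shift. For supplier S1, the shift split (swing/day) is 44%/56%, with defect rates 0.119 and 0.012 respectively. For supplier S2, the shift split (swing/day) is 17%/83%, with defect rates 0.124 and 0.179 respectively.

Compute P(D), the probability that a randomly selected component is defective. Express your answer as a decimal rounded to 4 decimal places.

P(D|S1) = 0.44·0.119 + 0.56·0.012 = 0.05236 + 0.00672 = 0.05908
P(D|S2) = 0.17·0.124 + 0.83·0.179 = 0.02108 + 0.14857 = 0.16965
Then overall,
P(D) = 0.59·0.05908 + 0.41·0.16965
      = 0.0348572 + 0.0695565 = 0.1044137

0.1044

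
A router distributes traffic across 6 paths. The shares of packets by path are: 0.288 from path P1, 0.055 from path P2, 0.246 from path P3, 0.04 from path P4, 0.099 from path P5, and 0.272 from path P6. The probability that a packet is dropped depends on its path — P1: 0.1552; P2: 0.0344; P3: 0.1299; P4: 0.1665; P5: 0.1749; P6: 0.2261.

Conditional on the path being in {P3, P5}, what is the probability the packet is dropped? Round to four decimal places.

Let S = {P3, P5}.
P(S) = 0.246 + 0.099 = 0.345.
P(L ∩ S) = 0.1299·0.246 + 0.1749·0.099 = 0.0319554 + 0.0173151 = 0.0492705.
P(L | S) = 0.0492705 / 0.345 = 0.142813…

P(L|S) ≈ 0.1428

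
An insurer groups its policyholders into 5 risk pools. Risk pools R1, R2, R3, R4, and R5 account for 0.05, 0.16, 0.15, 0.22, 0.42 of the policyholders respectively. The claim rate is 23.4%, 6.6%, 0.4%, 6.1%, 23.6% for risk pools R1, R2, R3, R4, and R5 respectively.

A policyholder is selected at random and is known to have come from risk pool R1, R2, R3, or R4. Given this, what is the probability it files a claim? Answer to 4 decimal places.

Let S = {R1, R2, R3, R4}.
P(S) = 0.05 + 0.16 + 0.15 + 0.22 = 0.58.
P(C ∩ S) = 0.234·0.05 + 0.066·0.16 + 0.004·0.15 + 0.061·0.22 = 0.0117 + 0.01056 + 0.0006 + 0.01342 = 0.03628.
P(C | S) = 0.03628 / 0.58 = 0.062552…

P(C|S) ≈ 0.0626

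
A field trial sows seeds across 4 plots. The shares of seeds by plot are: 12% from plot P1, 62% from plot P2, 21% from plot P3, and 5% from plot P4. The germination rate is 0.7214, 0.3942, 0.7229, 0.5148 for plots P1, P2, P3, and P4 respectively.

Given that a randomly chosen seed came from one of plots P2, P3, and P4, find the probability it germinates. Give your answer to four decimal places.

Let S = {P2, P3, P4}.
P(S) = 0.62 + 0.21 + 0.05 = 0.88.
P(G ∩ S) = 0.3942·0.62 + 0.7229·0.21 + 0.5148·0.05 = 0.244404 + 0.151809 + 0.02574 = 0.421953.
P(G | S) = 0.421953 / 0.88 = 0.479492…

0.4795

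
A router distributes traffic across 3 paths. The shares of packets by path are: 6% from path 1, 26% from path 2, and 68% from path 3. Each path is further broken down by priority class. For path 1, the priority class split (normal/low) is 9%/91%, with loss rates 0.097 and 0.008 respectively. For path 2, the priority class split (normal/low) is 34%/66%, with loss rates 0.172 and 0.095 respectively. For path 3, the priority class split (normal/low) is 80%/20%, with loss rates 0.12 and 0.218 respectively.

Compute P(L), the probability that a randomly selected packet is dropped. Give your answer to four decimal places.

P(L|1) = 0.09·0.097 + 0.91·0.008 = 0.00873 + 0.00728 = 0.01601
P(L|2) = 0.34·0.172 + 0.66·0.095 = 0.05848 + 0.0627 = 0.12118
P(L|3) = 0.8·0.12 + 0.2·0.218 = 0.096 + 0.0436 = 0.1396
By total probability over the outer partition,
P(L) = 0.06·0.01601 + 0.26·0.12118 + 0.68·0.1396
      = 0.0009606 + 0.0315068 + 0.094928 = 0.1273954

P(L) ≈ 0.1274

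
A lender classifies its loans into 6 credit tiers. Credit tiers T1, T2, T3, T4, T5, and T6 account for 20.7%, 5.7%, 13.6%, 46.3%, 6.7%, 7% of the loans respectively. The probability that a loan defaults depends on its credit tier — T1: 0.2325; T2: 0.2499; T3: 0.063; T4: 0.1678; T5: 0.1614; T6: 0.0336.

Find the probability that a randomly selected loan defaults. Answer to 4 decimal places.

By the law of total probability,
P(D) = P(D|T1)·P(T1) + P(D|T2)·P(T2) + P(D|T3)·P(T3) + P(D|T4)·P(T4) + P(D|T5)·P(T5) + P(D|T6)·P(T6)
      = 0.2325·0.207 + 0.2499·0.057 + 0.063·0.136 + 0.1678·0.463 + 0.1614·0.067 + 0.0336·0.07
      = 0.0481275 + 0.0142443 + 0.008568 + 0.0776914 + 0.0108138 + 0.002352 = 0.161797

P(D) ≈ 0.1618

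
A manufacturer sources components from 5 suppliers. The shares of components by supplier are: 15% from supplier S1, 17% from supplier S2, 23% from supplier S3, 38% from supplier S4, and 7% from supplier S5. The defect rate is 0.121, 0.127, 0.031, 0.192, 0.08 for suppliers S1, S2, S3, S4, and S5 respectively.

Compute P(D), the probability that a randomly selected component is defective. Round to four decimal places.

P(D) ≈ 0.1254

P(D) = P(D|S1)·P(S1) + P(D|S2)·P(S2) + P(D|S3)·P(S3) + P(D|S4)·P(S4) + P(D|S5)·P(S5)
      = 0.121·0.15 + 0.127·0.17 + 0.031·0.23 + 0.192·0.38 + 0.08·0.07
      = 0.01815 + 0.02159 + 0.00713 + 0.07296 + 0.0056 = 0.12543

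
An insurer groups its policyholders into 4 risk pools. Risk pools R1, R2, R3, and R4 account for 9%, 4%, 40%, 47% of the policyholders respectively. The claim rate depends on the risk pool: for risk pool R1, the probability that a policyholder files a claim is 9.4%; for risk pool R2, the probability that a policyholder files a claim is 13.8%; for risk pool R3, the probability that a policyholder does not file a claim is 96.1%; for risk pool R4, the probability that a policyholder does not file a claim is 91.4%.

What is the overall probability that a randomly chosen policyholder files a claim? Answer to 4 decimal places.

0.0700

P(C|R3) = 1 − 0.961 = 0.039.
P(C|R4) = 1 − 0.914 = 0.086.
Summing over the partition,
P(C) = P(C|R1)·P(R1) + P(C|R2)·P(R2) + P(C|R3)·P(R3) + P(C|R4)·P(R4)
      = 0.094·0.09 + 0.138·0.04 + 0.039·0.4 + 0.086·0.47
      = 0.00846 + 0.00552 + 0.0156 + 0.04042 = 0.07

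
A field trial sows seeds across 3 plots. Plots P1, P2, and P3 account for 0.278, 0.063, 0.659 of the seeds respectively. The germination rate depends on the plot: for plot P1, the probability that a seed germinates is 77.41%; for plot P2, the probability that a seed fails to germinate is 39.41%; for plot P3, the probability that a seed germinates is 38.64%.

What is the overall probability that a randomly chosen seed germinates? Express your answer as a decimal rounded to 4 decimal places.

P(G|P2) = 1 − 0.3941 = 0.6059.
P(G) = P(G|P1)·P(P1) + P(G|P2)·P(P2) + P(G|P3)·P(P3)
      = 0.7741·0.278 + 0.6059·0.063 + 0.3864·0.659
      = 0.2151998 + 0.0381717 + 0.2546376 = 0.5080091

0.5080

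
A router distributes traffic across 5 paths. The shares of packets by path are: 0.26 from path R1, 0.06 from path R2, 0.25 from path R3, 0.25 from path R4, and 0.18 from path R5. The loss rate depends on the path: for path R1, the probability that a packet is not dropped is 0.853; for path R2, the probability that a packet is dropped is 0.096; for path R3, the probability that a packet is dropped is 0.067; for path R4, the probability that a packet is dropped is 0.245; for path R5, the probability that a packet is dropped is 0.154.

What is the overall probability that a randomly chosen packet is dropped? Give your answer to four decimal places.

P(L|R1) = 1 − 0.853 = 0.147.
Using total probability over the partition,
P(L) = P(L|R1)·P(R1) + P(L|R2)·P(R2) + P(L|R3)·P(R3) + P(L|R4)·P(R4) + P(L|R5)·P(R5)
      = 0.147·0.26 + 0.096·0.06 + 0.067·0.25 + 0.245·0.25 + 0.154·0.18
      = 0.03822 + 0.00576 + 0.01675 + 0.06125 + 0.02772 = 0.1497

P(L) ≈ 0.1497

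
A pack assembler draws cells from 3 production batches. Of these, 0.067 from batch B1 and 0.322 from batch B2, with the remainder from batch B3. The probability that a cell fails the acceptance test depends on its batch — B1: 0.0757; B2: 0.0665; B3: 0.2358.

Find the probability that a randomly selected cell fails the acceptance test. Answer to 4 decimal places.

P(B3) = 1 − (0.067 + 0.322) = 0.611.
P(F) = P(F|B1)·P(B1) + P(F|B2)·P(B2) + P(F|B3)·P(B3)
      = 0.0757·0.067 + 0.0665·0.322 + 0.2358·0.611
      = 0.0050719 + 0.021413 + 0.1440738 = 0.1705587

P(F) ≈ 0.1706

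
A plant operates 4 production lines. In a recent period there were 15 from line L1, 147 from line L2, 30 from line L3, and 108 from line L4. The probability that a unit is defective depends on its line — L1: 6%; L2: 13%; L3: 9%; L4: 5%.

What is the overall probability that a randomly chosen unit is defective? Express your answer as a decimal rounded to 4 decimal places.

Total: 15 + 147 + 30 + 108 = 300.
P(L1) = 15/300 = 0.05. P(L2) = 147/300 = 0.49. P(L3) = 30/300 = 0.1. P(L4) = 108/300 = 0.36.
Summing over the partition,
P(D) = P(D|L1)·P(L1) + P(D|L2)·P(L2) + P(D|L3)·P(L3) + P(D|L4)·P(L4)
      = 0.06·0.05 + 0.13·0.49 + 0.09·0.1 + 0.05·0.36
      = 0.003 + 0.0637 + 0.009 + 0.018 = 0.0937

0.0937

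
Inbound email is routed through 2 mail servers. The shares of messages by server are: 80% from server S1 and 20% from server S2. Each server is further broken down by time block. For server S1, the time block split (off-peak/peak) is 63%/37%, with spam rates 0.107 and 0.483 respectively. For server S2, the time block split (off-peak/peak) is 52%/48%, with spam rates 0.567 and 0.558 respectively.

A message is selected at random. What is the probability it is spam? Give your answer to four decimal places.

P(S|S1) = 0.63·0.107 + 0.37·0.483 = 0.06741 + 0.17871 = 0.24612
P(S|S2) = 0.52·0.567 + 0.48·0.558 = 0.29484 + 0.26784 = 0.56268
Then overall,
P(S) = 0.8·0.24612 + 0.2·0.56268
      = 0.196896 + 0.112536 = 0.309432

0.3094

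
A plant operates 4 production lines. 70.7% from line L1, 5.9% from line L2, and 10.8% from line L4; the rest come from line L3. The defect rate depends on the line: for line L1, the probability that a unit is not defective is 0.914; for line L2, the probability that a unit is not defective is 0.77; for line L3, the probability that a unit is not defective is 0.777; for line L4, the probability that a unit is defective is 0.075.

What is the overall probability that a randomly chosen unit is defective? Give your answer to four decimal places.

0.1106

P(L3) = 1 − (0.707 + 0.059 + 0.108) = 0.126.
P(D|L1) = 1 − 0.914 = 0.086.
P(D|L2) = 1 − 0.77 = 0.23.
P(D|L3) = 1 − 0.777 = 0.223.
Using total probability over the partition,
P(D) = P(D|L1)·P(L1) + P(D|L2)·P(L2) + P(D|L3)·P(L3) + P(D|L4)·P(L4)
      = 0.086·0.707 + 0.23·0.059 + 0.223·0.126 + 0.075·0.108
      = 0.060802 + 0.01357 + 0.028098 + 0.0081 = 0.11057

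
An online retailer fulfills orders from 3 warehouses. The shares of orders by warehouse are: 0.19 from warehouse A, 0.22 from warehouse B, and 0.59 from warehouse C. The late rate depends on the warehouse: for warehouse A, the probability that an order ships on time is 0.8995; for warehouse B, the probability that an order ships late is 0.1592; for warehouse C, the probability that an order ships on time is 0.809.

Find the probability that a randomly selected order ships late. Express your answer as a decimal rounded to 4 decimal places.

0.1668

P(L|A) = 1 − 0.8995 = 0.1005.
P(L|C) = 1 − 0.809 = 0.191.
Using total probability over the partition,
P(L) = P(L|A)·P(A) + P(L|B)·P(B) + P(L|C)·P(C)
      = 0.1005·0.19 + 0.1592·0.22 + 0.191·0.59
      = 0.019095 + 0.035024 + 0.11269 = 0.166809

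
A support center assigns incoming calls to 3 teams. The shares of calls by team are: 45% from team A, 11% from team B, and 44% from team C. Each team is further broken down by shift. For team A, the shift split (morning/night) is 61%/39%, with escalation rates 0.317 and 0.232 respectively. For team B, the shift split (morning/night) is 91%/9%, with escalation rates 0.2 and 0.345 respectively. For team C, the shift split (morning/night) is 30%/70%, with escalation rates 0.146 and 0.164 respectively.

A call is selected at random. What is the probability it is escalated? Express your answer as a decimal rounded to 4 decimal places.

P(E|A) = 0.61·0.317 + 0.39·0.232 = 0.19337 + 0.09048 = 0.28385
P(E|B) = 0.91·0.2 + 0.09·0.345 = 0.182 + 0.03105 = 0.21305
P(E|C) = 0.3·0.146 + 0.7·0.164 = 0.0438 + 0.1148 = 0.1586
By total probability over the outer partition,
P(E) = 0.45·0.28385 + 0.11·0.21305 + 0.44·0.1586
      = 0.1277325 + 0.0234355 + 0.069784 = 0.220952

0.2210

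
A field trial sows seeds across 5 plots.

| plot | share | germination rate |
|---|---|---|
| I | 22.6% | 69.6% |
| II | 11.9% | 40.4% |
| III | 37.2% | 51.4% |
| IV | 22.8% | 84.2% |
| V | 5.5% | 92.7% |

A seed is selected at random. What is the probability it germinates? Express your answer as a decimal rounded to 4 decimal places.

0.6395

By the law of total probability,
P(G) = P(G|I)·P(I) + P(G|II)·P(II) + P(G|III)·P(III) + P(G|IV)·P(IV) + P(G|V)·P(V)
      = 0.696·0.226 + 0.404·0.119 + 0.514·0.372 + 0.842·0.228 + 0.927·0.055
      = 0.157296 + 0.048076 + 0.191208 + 0.191976 + 0.050985 = 0.639541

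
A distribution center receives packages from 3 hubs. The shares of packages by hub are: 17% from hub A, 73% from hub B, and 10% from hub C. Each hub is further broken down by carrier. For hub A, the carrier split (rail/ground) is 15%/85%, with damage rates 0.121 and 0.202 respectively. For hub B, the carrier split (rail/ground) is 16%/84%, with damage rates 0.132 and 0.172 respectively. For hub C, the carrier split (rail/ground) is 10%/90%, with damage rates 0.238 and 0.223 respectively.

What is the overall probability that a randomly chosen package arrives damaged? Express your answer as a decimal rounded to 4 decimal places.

0.1756

P(D|A) = 0.15·0.121 + 0.85·0.202 = 0.01815 + 0.1717 = 0.18985
P(D|B) = 0.16·0.132 + 0.84·0.172 = 0.02112 + 0.14448 = 0.1656
P(D|C) = 0.1·0.238 + 0.9·0.223 = 0.0238 + 0.2007 = 0.2245
By total probability over the outer partition,
P(D) = 0.17·0.18985 + 0.73·0.1656 + 0.1·0.2245
      = 0.0322745 + 0.120888 + 0.02245 = 0.1756125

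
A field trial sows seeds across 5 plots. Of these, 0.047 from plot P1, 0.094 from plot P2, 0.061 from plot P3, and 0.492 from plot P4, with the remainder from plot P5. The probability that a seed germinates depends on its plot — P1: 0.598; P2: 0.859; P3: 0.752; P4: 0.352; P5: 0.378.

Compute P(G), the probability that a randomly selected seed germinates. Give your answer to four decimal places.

P(P5) = 1 − (0.047 + 0.094 + 0.061 + 0.492) = 0.306.
P(G) = P(G|P1)·P(P1) + P(G|P2)·P(P2) + P(G|P3)·P(P3) + P(G|P4)·P(P4) + P(G|P5)·P(P5)
      = 0.598·0.047 + 0.859·0.094 + 0.752·0.061 + 0.352·0.492 + 0.378·0.306
      = 0.028106 + 0.080746 + 0.045872 + 0.173184 + 0.115668 = 0.443576

0.4436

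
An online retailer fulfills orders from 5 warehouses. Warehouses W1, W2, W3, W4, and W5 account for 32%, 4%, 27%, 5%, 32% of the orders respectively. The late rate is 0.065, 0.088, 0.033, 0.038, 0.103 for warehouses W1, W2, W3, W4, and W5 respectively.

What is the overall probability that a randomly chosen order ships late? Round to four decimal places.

P(L) ≈ 0.0681

By the law of total probability,
P(L) = P(L|W1)·P(W1) + P(L|W2)·P(W2) + P(L|W3)·P(W3) + P(L|W4)·P(W4) + P(L|W5)·P(W5)
      = 0.065·0.32 + 0.088·0.04 + 0.033·0.27 + 0.038·0.05 + 0.103·0.32
      = 0.0208 + 0.00352 + 0.00891 + 0.0019 + 0.03296 = 0.06809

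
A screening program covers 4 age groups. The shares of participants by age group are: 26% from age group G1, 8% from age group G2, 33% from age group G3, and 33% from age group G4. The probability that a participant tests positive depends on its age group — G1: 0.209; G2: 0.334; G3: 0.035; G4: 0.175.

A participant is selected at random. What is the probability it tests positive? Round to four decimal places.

P(T) = P(T|G1)·P(G1) + P(T|G2)·P(G2) + P(T|G3)·P(G3) + P(T|G4)·P(G4)
      = 0.209·0.26 + 0.334·0.08 + 0.035·0.33 + 0.175·0.33
      = 0.05434 + 0.02672 + 0.01155 + 0.05775 = 0.15036

0.1504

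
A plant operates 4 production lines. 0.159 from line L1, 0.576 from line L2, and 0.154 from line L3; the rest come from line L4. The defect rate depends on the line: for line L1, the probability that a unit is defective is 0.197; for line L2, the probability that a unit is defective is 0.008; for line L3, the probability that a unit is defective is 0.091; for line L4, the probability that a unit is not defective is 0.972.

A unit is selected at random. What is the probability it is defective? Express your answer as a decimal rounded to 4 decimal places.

P(L4) = 1 − (0.159 + 0.576 + 0.154) = 0.111.
P(D|L4) = 1 − 0.972 = 0.028.
Using total probability over the partition,
P(D) = P(D|L1)·P(L1) + P(D|L2)·P(L2) + P(D|L3)·P(L3) + P(D|L4)·P(L4)
      = 0.197·0.159 + 0.008·0.576 + 0.091·0.154 + 0.028·0.111
      = 0.031323 + 0.004608 + 0.014014 + 0.003108 = 0.053053

P(D) ≈ 0.0531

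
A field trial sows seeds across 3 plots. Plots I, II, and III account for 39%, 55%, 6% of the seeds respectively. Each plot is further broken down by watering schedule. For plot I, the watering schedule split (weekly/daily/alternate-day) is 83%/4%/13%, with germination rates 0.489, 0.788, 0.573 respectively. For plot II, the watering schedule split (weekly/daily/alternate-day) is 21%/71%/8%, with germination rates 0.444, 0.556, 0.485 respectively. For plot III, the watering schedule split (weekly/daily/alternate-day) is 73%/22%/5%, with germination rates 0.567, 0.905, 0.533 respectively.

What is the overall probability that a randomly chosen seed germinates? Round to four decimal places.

P(G|I) = 0.83·0.489 + 0.04·0.788 + 0.13·0.573 = 0.40587 + 0.03152 + 0.07449 = 0.51188
P(G|II) = 0.21·0.444 + 0.71·0.556 + 0.08·0.485 = 0.09324 + 0.39476 + 0.0388 = 0.5268
P(G|III) = 0.73·0.567 + 0.22·0.905 + 0.05·0.533 = 0.41391 + 0.1991 + 0.02665 = 0.63966
By total probability over the outer partition,
P(G) = 0.39·0.51188 + 0.55·0.5268 + 0.06·0.63966
      = 0.1996332 + 0.28974 + 0.0383796 = 0.5277528

0.5278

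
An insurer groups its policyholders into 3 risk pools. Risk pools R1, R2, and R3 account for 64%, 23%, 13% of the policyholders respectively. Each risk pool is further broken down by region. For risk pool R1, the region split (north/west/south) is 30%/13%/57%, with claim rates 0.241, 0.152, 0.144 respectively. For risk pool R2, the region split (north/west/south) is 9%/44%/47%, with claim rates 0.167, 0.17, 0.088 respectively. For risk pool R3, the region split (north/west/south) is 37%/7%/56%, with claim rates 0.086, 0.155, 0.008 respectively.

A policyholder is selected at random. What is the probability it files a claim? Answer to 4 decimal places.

P(C|R1) = 0.3·0.241 + 0.13·0.152 + 0.57·0.144 = 0.0723 + 0.01976 + 0.08208 = 0.17414
P(C|R2) = 0.09·0.167 + 0.44·0.17 + 0.47·0.088 = 0.01503 + 0.0748 + 0.04136 = 0.13119
P(C|R3) = 0.37·0.086 + 0.07·0.155 + 0.56·0.008 = 0.03182 + 0.01085 + 0.00448 = 0.04715
By total probability over the outer partition,
P(C) = 0.64·0.17414 + 0.23·0.13119 + 0.13·0.04715
      = 0.1114496 + 0.0301737 + 0.0061295 = 0.1477528

P(C) ≈ 0.1478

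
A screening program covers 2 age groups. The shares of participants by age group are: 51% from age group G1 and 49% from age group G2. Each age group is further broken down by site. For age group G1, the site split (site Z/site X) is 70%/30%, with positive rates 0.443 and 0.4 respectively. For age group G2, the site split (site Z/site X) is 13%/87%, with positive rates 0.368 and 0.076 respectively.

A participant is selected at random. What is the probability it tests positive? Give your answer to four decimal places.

P(T) ≈ 0.2752

P(T|G1) = 0.7·0.443 + 0.3·0.4 = 0.3101 + 0.12 = 0.4301
P(T|G2) = 0.13·0.368 + 0.87·0.076 = 0.04784 + 0.06612 = 0.11396
By total probability over the outer partition,
P(T) = 0.51·0.4301 + 0.49·0.11396
      = 0.219351 + 0.0558404 = 0.2751914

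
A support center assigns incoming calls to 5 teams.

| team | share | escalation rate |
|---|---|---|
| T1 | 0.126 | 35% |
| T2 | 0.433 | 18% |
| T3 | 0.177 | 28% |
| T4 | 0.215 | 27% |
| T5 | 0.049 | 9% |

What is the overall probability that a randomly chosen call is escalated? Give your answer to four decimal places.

Summing over the partition,
P(E) = P(E|T1)·P(T1) + P(E|T2)·P(T2) + P(E|T3)·P(T3) + P(E|T4)·P(T4) + P(E|T5)·P(T5)
      = 0.35·0.126 + 0.18·0.433 + 0.28·0.177 + 0.27·0.215 + 0.09·0.049
      = 0.0441 + 0.07794 + 0.04956 + 0.05805 + 0.00441 = 0.23406

P(E) ≈ 0.2341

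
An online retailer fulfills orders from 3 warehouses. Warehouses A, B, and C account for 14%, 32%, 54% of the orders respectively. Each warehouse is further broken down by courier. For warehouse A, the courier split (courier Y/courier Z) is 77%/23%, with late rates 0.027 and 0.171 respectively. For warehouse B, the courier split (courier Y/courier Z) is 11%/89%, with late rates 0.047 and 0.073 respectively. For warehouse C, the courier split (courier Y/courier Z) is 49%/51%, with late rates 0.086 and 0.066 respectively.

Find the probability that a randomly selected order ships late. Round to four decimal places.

0.0718

P(L|A) = 0.77·0.027 + 0.23·0.171 = 0.02079 + 0.03933 = 0.06012
P(L|B) = 0.11·0.047 + 0.89·0.073 = 0.00517 + 0.06497 = 0.07014
P(L|C) = 0.49·0.086 + 0.51·0.066 = 0.04214 + 0.03366 = 0.0758
By total probability over the outer partition,
P(L) = 0.14·0.06012 + 0.32·0.07014 + 0.54·0.0758
      = 0.0084168 + 0.0224448 + 0.040932 = 0.0717936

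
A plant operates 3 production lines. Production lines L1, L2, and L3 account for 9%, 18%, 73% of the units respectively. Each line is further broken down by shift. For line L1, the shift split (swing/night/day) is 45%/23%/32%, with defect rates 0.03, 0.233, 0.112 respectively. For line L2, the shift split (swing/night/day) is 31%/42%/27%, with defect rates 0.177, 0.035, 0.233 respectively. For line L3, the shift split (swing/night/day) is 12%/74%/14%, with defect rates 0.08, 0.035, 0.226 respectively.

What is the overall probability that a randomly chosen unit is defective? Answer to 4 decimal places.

0.0821

P(D|L1) = 0.45·0.03 + 0.23·0.233 + 0.32·0.112 = 0.0135 + 0.05359 + 0.03584 = 0.10293
P(D|L2) = 0.31·0.177 + 0.42·0.035 + 0.27·0.233 = 0.05487 + 0.0147 + 0.06291 = 0.13248
P(D|L3) = 0.12·0.08 + 0.74·0.035 + 0.14·0.226 = 0.0096 + 0.0259 + 0.03164 = 0.06714
Then overall,
P(D) = 0.09·0.10293 + 0.18·0.13248 + 0.73·0.06714
      = 0.0092637 + 0.0238464 + 0.0490122 = 0.0821223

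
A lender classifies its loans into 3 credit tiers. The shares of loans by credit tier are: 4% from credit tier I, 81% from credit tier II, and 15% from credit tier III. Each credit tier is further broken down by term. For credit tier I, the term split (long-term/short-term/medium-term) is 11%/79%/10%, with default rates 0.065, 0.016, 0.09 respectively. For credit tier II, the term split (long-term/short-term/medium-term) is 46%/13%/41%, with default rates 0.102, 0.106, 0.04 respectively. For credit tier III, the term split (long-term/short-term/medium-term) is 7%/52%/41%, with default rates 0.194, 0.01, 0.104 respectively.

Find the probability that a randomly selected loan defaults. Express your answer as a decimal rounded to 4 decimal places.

0.0728

P(D|I) = 0.11·0.065 + 0.79·0.016 + 0.1·0.09 = 0.00715 + 0.01264 + 0.009 = 0.02879
P(D|II) = 0.46·0.102 + 0.13·0.106 + 0.41·0.04 = 0.04692 + 0.01378 + 0.0164 = 0.0771
P(D|III) = 0.07·0.194 + 0.52·0.01 + 0.41·0.104 = 0.01358 + 0.0052 + 0.04264 = 0.06142
Then overall,
P(D) = 0.04·0.02879 + 0.81·0.0771 + 0.15·0.06142
      = 0.0011516 + 0.062451 + 0.009213 = 0.0728156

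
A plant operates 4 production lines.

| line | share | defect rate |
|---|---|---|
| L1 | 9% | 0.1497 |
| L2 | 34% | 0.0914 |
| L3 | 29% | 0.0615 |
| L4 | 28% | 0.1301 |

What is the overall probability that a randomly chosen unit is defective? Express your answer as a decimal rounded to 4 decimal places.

0.0988

P(D) = P(D|L1)·P(L1) + P(D|L2)·P(L2) + P(D|L3)·P(L3) + P(D|L4)·P(L4)
      = 0.1497·0.09 + 0.0914·0.34 + 0.0615·0.29 + 0.1301·0.28
      = 0.013473 + 0.031076 + 0.017835 + 0.036428 = 0.098812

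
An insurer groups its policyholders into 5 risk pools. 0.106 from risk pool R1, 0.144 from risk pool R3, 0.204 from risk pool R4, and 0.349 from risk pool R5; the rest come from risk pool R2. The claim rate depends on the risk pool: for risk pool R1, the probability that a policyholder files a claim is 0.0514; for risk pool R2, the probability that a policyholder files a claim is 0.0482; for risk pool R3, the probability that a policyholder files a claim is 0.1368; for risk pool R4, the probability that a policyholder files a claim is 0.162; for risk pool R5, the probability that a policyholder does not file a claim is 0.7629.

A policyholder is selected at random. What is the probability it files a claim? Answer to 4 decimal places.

P(R2) = 1 − (0.106 + 0.144 + 0.204 + 0.349) = 0.197.
P(C|R5) = 1 − 0.7629 = 0.2371.
P(C) = P(C|R1)·P(R1) + P(C|R2)·P(R2) + P(C|R3)·P(R3) + P(C|R4)·P(R4) + P(C|R5)·P(R5)
      = 0.0514·0.106 + 0.0482·0.197 + 0.1368·0.144 + 0.162·0.204 + 0.2371·0.349
      = 0.0054484 + 0.0094954 + 0.0196992 + 0.033048 + 0.0827479 = 0.1504389

0.1504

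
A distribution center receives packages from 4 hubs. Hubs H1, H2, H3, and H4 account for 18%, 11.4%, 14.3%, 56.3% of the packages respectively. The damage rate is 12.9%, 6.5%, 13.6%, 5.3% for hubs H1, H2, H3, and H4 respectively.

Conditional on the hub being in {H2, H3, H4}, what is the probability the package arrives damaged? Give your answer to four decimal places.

0.0691

Let S = {H2, H3, H4}.
P(S) = 0.114 + 0.143 + 0.563 = 0.82.
P(D ∩ S) = 0.065·0.114 + 0.136·0.143 + 0.053·0.563 = 0.00741 + 0.019448 + 0.029839 = 0.056697.
P(D | S) = 0.056697 / 0.82 = 0.069143…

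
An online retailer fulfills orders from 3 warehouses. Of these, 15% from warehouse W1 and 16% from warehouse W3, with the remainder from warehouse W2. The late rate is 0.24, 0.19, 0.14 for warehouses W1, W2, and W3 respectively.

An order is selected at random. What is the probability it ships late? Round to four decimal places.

P(W2) = 1 − (0.15 + 0.16) = 0.69.
P(L) = P(L|W1)·P(W1) + P(L|W2)·P(W2) + P(L|W3)·P(W3)
      = 0.24·0.15 + 0.19·0.69 + 0.14·0.16
      = 0.036 + 0.1311 + 0.0224 = 0.1895

0.1895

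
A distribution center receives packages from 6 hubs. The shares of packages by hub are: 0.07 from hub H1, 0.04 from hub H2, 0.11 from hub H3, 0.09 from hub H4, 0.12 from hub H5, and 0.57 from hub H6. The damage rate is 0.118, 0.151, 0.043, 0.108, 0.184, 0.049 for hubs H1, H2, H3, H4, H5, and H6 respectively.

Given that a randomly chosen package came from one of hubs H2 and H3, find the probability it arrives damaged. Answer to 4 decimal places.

0.0718

Let S = {H2, H3}.
P(S) = 0.04 + 0.11 = 0.15.
P(D ∩ S) = 0.151·0.04 + 0.043·0.11 = 0.00604 + 0.00473 = 0.01077.
P(D | S) = 0.01077 / 0.15 = 0.071800…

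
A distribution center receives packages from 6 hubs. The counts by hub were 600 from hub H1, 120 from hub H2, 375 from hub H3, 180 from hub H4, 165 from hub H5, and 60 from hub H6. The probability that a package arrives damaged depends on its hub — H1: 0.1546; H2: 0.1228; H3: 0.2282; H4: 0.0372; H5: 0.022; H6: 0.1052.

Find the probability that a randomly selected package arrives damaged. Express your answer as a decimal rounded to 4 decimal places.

0.1398

Total: 600 + 120 + 375 + 180 + 165 + 60 = 1500.
P(H1) = 600/1500 = 0.4. P(H2) = 120/1500 = 0.08. P(H3) = 375/1500 = 0.25. P(H4) = 180/1500 = 0.12. P(H5) = 165/1500 = 0.11. P(H6) = 60/1500 = 0.04.
P(D) = P(D|H1)·P(H1) + P(D|H2)·P(H2) + P(D|H3)·P(H3) + P(D|H4)·P(H4) + P(D|H5)·P(H5) + P(D|H6)·P(H6)
      = 0.1546·0.4 + 0.1228·0.08 + 0.2282·0.25 + 0.0372·0.12 + 0.022·0.11 + 0.1052·0.04
      = 0.06184 + 0.009824 + 0.05705 + 0.004464 + 0.00242 + 0.004208 = 0.139806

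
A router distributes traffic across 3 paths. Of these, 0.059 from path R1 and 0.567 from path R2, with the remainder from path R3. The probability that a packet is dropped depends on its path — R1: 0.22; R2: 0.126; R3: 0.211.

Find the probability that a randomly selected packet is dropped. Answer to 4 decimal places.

P(R3) = 1 − (0.059 + 0.567) = 0.374.
P(L) = P(L|R1)·P(R1) + P(L|R2)·P(R2) + P(L|R3)·P(R3)
      = 0.22·0.059 + 0.126·0.567 + 0.211·0.374
      = 0.01298 + 0.071442 + 0.078914 = 0.163336

P(L) ≈ 0.1633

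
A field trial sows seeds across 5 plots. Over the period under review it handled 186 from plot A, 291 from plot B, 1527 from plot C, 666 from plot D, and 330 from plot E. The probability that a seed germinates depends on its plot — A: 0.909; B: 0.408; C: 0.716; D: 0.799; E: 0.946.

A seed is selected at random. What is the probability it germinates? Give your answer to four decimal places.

Total: 186 + 291 + 1527 + 666 + 330 = 3000.
P(A) = 186/3000 = 0.062. P(B) = 291/3000 = 0.097. P(C) = 1527/3000 = 0.509. P(D) = 666/3000 = 0.222. P(E) = 330/3000 = 0.11.
Using total probability over the partition,
P(G) = P(G|A)·P(A) + P(G|B)·P(B) + P(G|C)·P(C) + P(G|D)·P(D) + P(G|E)·P(E)
      = 0.909·0.062 + 0.408·0.097 + 0.716·0.509 + 0.799·0.222 + 0.946·0.11
      = 0.056358 + 0.039576 + 0.364444 + 0.177378 + 0.10406 = 0.741816

0.7418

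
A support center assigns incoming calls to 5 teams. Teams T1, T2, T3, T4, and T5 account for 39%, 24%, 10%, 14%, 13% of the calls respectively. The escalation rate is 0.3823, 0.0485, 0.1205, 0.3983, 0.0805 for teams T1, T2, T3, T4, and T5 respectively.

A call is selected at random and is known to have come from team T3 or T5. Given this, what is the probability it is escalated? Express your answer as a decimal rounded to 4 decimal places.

P(E|S) ≈ 0.0979

Let S = {T3, T5}.
P(S) = 0.1 + 0.13 = 0.23.
P(E ∩ S) = 0.1205·0.1 + 0.0805·0.13 = 0.01205 + 0.010465 = 0.022515.
P(E | S) = 0.022515 / 0.23 = 0.097891…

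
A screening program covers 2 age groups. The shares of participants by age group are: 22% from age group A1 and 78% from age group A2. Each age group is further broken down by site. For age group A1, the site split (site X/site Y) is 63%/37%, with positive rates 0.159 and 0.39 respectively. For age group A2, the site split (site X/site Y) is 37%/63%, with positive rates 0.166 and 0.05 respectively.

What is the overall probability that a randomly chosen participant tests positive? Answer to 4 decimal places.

P(T|A1) = 0.63·0.159 + 0.37·0.39 = 0.10017 + 0.1443 = 0.24447
P(T|A2) = 0.37·0.166 + 0.63·0.05 = 0.06142 + 0.0315 = 0.09292
Then overall,
P(T) = 0.22·0.24447 + 0.78·0.09292
      = 0.0537834 + 0.0724776 = 0.126261

P(T) ≈ 0.1263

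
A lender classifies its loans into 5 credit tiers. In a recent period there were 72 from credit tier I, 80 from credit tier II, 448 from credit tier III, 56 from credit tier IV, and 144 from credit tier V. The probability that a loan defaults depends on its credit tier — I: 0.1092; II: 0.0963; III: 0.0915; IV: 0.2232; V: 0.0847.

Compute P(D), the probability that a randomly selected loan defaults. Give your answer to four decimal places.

Total: 72 + 80 + 448 + 56 + 144 = 800.
P(I) = 72/800 = 0.09. P(II) = 80/800 = 0.1. P(III) = 448/800 = 0.56. P(IV) = 56/800 = 0.07. P(V) = 144/800 = 0.18.
Using total probability over the partition,
P(D) = P(D|I)·P(I) + P(D|II)·P(II) + P(D|III)·P(III) + P(D|IV)·P(IV) + P(D|V)·P(V)
      = 0.1092·0.09 + 0.0963·0.1 + 0.0915·0.56 + 0.2232·0.07 + 0.0847·0.18
      = 0.009828 + 0.00963 + 0.05124 + 0.015624 + 0.015246 = 0.101568

0.1016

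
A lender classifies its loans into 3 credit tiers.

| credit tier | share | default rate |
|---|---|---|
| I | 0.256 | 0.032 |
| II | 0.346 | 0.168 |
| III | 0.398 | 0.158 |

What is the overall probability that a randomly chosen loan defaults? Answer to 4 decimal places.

P(D) = P(D|I)·P(I) + P(D|II)·P(II) + P(D|III)·P(III)
      = 0.032·0.256 + 0.168·0.346 + 0.158·0.398
      = 0.008192 + 0.058128 + 0.062884 = 0.129204

P(D) ≈ 0.1292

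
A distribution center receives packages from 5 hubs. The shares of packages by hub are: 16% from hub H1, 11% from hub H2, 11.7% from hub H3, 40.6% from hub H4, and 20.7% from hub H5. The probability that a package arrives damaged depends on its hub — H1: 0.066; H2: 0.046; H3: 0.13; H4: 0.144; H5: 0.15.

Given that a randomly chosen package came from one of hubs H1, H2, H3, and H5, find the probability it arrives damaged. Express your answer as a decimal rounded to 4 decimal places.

0.1042

Let S = {H1, H2, H3, H5}.
P(S) = 0.16 + 0.11 + 0.117 + 0.207 = 0.594.
P(D ∩ S) = 0.066·0.16 + 0.046·0.11 + 0.13·0.117 + 0.15·0.207 = 0.01056 + 0.00506 + 0.01521 + 0.03105 = 0.06188.
P(D | S) = 0.06188 / 0.594 = 0.104175…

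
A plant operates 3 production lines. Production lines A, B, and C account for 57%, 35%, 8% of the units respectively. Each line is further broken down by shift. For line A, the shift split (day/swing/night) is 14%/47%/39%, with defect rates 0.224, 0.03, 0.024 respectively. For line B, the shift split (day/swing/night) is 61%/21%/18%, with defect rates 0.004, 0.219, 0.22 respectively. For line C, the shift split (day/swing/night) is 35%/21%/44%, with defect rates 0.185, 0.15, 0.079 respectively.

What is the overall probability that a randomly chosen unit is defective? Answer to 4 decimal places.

P(D|A) = 0.14·0.224 + 0.47·0.03 + 0.39·0.024 = 0.03136 + 0.0141 + 0.00936 = 0.05482
P(D|B) = 0.61·0.004 + 0.21·0.219 + 0.18·0.22 = 0.00244 + 0.04599 + 0.0396 = 0.08803
P(D|C) = 0.35·0.185 + 0.21·0.15 + 0.44·0.079 = 0.06475 + 0.0315 + 0.03476 = 0.13101
By total probability over the outer partition,
P(D) = 0.57·0.05482 + 0.35·0.08803 + 0.08·0.13101
      = 0.0312474 + 0.0308105 + 0.0104808 = 0.0725387

0.0725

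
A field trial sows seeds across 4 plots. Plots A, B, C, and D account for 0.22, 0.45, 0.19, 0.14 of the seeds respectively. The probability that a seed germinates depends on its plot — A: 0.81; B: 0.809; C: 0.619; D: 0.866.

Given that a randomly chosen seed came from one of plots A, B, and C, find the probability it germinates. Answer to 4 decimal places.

Let S = {A, B, C}.
P(S) = 0.22 + 0.45 + 0.19 = 0.86.
P(G ∩ S) = 0.81·0.22 + 0.809·0.45 + 0.619·0.19 = 0.1782 + 0.36405 + 0.11761 = 0.65986.
P(G | S) = 0.65986 / 0.86 = 0.767279…

0.7673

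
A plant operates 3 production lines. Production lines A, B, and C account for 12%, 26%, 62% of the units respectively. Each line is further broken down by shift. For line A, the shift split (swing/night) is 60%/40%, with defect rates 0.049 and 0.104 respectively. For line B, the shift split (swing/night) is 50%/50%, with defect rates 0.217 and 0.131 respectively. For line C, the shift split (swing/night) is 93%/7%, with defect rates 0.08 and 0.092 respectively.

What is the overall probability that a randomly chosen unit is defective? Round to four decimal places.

P(D|A) = 0.6·0.049 + 0.4·0.104 = 0.0294 + 0.0416 = 0.071
P(D|B) = 0.5·0.217 + 0.5·0.131 = 0.1085 + 0.0655 = 0.174
P(D|C) = 0.93·0.08 + 0.07·0.092 = 0.0744 + 0.00644 = 0.08084
Then overall,
P(D) = 0.12·0.071 + 0.26·0.174 + 0.62·0.08084
      = 0.00852 + 0.04524 + 0.0501208 = 0.1038808

P(D) ≈ 0.1039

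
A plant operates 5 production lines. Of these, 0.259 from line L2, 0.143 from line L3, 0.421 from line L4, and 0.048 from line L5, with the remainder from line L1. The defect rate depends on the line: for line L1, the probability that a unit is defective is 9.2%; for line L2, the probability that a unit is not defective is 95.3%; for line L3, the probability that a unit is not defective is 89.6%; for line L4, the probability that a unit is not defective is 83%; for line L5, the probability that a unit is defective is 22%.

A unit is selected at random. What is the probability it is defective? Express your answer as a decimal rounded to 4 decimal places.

0.1210

P(L1) = 1 − (0.259 + 0.143 + 0.421 + 0.048) = 0.129.
P(D|L2) = 1 − 0.953 = 0.047.
P(D|L3) = 1 − 0.896 = 0.104.
P(D|L4) = 1 − 0.83 = 0.17.
P(D) = P(D|L1)·P(L1) + P(D|L2)·P(L2) + P(D|L3)·P(L3) + P(D|L4)·P(L4) + P(D|L5)·P(L5)
      = 0.092·0.129 + 0.047·0.259 + 0.104·0.143 + 0.17·0.421 + 0.22·0.048
      = 0.011868 + 0.012173 + 0.014872 + 0.07157 + 0.01056 = 0.121043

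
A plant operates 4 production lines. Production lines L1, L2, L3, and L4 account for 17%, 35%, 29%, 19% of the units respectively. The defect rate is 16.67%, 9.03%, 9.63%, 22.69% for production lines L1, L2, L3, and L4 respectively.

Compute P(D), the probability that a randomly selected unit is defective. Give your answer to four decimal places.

Summing over the partition,
P(D) = P(D|L1)·P(L1) + P(D|L2)·P(L2) + P(D|L3)·P(L3) + P(D|L4)·P(L4)
      = 0.1667·0.17 + 0.0903·0.35 + 0.0963·0.29 + 0.2269·0.19
      = 0.028339 + 0.031605 + 0.027927 + 0.043111 = 0.130982

0.1310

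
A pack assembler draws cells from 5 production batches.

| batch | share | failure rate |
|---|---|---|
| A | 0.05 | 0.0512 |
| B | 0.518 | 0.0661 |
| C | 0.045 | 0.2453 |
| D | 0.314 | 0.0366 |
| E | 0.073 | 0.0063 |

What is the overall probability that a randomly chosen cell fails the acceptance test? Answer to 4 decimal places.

P(F) ≈ 0.0598

Summing over the partition,
P(F) = P(F|A)·P(A) + P(F|B)·P(B) + P(F|C)·P(C) + P(F|D)·P(D) + P(F|E)·P(E)
      = 0.0512·0.05 + 0.0661·0.518 + 0.2453·0.045 + 0.0366·0.314 + 0.0063·0.073
      = 0.00256 + 0.0342398 + 0.0110385 + 0.0114924 + 0.0004599 = 0.0597906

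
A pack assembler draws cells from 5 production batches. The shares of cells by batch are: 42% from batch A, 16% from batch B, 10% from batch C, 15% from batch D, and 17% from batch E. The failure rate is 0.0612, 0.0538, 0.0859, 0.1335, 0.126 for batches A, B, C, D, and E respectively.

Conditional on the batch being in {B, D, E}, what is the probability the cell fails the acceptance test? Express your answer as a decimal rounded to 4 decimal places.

0.1043

Let S = {B, D, E}.
P(S) = 0.16 + 0.15 + 0.17 = 0.48.
P(F ∩ S) = 0.0538·0.16 + 0.1335·0.15 + 0.126·0.17 = 0.008608 + 0.020025 + 0.02142 = 0.050053.
P(F | S) = 0.050053 / 0.48 = 0.104277…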